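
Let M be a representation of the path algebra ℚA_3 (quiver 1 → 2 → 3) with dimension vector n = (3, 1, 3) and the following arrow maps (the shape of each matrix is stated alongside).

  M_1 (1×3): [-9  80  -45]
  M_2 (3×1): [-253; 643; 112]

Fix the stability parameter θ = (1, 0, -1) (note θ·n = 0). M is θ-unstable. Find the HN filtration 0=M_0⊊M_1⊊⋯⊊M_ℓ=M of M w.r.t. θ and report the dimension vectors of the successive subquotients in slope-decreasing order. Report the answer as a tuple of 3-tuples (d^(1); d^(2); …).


Interval decomposition of M: I[1,1]^2, I[1,3], I[3,3]^2.
HN type (ℓ=3): μ^(1)=1; μ^(2)=0; μ^(3)=-1

((2, 0, 0); (1, 1, 1); (0, 0, 2))


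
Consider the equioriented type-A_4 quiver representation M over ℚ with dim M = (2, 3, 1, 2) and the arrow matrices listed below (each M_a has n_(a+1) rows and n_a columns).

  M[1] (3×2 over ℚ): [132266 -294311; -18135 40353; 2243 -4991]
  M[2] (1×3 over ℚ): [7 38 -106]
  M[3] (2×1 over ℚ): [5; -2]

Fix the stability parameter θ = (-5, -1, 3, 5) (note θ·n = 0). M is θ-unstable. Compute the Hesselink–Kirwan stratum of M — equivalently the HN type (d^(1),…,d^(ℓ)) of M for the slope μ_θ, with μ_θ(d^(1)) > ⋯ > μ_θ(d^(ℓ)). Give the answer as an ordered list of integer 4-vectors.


Interval decomposition of M: I[1,2], I[1,4], I[2,2], I[4,4].
HN type (ℓ=4): μ^(1)=5; μ^(2)=3; μ^(3)=-1; μ^(4)=-5

((0, 0, 0, 2); (0, 0, 1, 0); (0, 3, 0, 0); (2, 0, 0, 0))


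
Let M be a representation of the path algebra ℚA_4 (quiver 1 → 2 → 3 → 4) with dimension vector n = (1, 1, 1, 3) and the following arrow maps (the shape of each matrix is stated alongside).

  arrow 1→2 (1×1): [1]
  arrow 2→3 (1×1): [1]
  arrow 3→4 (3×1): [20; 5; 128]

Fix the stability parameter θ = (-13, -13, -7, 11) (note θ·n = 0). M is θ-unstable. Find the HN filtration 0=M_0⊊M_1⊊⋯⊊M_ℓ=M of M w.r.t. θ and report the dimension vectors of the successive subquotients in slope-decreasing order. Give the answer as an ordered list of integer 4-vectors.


Interval decomposition of M: I[1,4], I[4,4]^2.
HN type (ℓ=3): μ^(1)=11; μ^(2)=-7; μ^(3)=-13

((0, 0, 0, 3); (0, 0, 1, 0); (1, 1, 0, 0))


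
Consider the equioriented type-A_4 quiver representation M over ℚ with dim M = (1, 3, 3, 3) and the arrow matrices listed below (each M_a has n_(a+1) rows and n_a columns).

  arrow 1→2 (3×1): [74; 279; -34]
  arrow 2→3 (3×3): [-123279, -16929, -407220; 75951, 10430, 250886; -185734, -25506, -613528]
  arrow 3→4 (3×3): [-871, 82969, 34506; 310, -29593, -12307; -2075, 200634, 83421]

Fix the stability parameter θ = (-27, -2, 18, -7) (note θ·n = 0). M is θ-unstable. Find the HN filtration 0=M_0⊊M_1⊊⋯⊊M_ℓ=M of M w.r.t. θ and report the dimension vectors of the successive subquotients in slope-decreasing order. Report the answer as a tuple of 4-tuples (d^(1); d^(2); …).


Interval decomposition of M: I[1,4], I[2,2], I[2,4], I[3,4].
HN type (ℓ=3): μ^(1)=11/2; μ^(2)=-2; μ^(3)=-27

((0, 0, 3, 3); (0, 3, 0, 0); (1, 0, 0, 0))


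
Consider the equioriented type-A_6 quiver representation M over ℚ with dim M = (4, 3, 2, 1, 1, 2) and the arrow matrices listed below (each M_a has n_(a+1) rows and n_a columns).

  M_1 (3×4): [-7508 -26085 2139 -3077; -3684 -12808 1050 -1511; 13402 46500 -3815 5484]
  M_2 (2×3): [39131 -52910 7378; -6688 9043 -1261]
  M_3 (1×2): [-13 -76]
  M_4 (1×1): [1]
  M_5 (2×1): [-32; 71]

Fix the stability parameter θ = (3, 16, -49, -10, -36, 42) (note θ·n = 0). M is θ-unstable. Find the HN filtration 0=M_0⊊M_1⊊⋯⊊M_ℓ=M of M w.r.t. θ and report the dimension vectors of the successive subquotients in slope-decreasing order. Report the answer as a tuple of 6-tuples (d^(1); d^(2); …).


Via rank(M_{q-1}∘⋯∘M_p): M ≅ I[1,1], I[1,2], I[1,3], I[1,6], I[6,6].
μ_θ-semistable layers: μ^(1)=42; μ^(2)=16; μ^(3)=3; μ^(4)=-10; μ^(5)=-76/5

((0, 0, 0, 0, 0, 2); (0, 1, 0, 0, 0, 0); (2, 0, 0, 0, 0, 0); (1, 1, 1, 0, 0, 0); (1, 1, 1, 1, 1, 0))


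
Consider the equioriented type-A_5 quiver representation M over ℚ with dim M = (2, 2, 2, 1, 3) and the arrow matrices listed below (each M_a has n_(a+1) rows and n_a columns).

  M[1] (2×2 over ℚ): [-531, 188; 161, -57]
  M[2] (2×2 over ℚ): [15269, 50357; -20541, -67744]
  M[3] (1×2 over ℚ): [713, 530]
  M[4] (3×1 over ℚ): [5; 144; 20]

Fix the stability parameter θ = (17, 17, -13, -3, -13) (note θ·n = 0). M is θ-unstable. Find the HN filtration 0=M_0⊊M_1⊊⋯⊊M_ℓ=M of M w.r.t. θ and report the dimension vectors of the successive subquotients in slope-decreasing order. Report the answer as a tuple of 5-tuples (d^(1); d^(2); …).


Barcode: M ≅ I[1,3], I[1,5], I[5,5]^2. HN layers by μ_θ (3 steps, strictly decreasing):
  μ^(1)=7; μ^(2)=1; μ^(3)=-13

((1, 1, 1, 0, 0); (1, 1, 1, 1, 1); (0, 0, 0, 0, 2))


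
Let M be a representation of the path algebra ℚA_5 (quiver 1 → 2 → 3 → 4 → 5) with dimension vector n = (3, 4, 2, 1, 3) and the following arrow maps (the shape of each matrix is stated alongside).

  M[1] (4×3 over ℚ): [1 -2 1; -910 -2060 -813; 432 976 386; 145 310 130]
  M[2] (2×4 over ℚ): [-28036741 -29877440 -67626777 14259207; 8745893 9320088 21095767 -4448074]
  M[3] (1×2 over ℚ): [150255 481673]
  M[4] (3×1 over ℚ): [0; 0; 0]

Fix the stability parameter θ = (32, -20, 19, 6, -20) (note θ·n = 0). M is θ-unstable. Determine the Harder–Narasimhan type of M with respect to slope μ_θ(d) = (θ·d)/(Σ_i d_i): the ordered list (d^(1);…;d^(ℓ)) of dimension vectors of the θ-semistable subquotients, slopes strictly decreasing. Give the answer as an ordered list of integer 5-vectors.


Via rank(M_{q-1}∘⋯∘M_p): M ≅ I[1,1], I[1,3], I[1,4], I[2,2]^2, I[5,5]^3.
μ_θ-semistable layers: μ^(1)=32; μ^(2)=19; μ^(3)=25/2; μ^(4)=6; μ^(5)=-20

((1, 0, 0, 0, 0); (0, 0, 1, 0, 0); (0, 0, 1, 1, 0); (2, 2, 0, 0, 0); (0, 2, 0, 0, 3))


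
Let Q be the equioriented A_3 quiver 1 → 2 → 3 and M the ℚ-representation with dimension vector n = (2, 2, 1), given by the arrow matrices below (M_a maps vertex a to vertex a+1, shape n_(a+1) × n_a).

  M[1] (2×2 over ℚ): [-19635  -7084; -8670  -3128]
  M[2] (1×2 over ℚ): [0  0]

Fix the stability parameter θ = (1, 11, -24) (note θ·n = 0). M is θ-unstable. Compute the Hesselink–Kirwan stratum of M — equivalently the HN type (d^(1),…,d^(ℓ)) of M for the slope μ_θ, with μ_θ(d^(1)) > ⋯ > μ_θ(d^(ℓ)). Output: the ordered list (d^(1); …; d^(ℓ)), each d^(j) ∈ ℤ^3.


Interval decomposition of M: I[1,1], I[1,2], I[2,2], I[3,3].
HN type (ℓ=3): μ^(1)=11; μ^(2)=1; μ^(3)=-24

((0, 2, 0); (2, 0, 0); (0, 0, 1))


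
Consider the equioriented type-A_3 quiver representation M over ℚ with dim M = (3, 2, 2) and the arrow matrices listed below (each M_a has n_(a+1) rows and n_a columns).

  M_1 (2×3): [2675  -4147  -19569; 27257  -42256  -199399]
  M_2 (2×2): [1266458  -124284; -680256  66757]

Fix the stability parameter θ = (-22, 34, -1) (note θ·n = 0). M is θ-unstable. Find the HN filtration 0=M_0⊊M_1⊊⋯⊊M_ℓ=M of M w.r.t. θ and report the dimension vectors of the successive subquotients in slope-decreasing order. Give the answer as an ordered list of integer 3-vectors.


Barcode: M ≅ I[1,1], I[1,3]^2. HN layers by μ_θ (2 steps, strictly decreasing):
  μ^(1)=33/2; μ^(2)=-22

((0, 2, 2); (3, 0, 0))


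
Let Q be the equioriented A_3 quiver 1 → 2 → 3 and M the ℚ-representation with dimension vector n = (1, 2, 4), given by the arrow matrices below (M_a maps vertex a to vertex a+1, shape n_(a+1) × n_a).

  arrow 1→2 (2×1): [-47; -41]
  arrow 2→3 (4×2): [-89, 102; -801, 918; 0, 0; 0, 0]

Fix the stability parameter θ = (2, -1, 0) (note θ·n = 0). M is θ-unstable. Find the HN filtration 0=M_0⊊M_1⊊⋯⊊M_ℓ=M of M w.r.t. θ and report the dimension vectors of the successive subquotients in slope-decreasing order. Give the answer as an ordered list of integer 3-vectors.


Interval decomposition of M: I[1,3], I[2,2], I[3,3]^3.
HN type (ℓ=3): μ^(1)=1/3; μ^(2)=0; μ^(3)=-1

((1, 1, 1); (0, 0, 3); (0, 1, 0))


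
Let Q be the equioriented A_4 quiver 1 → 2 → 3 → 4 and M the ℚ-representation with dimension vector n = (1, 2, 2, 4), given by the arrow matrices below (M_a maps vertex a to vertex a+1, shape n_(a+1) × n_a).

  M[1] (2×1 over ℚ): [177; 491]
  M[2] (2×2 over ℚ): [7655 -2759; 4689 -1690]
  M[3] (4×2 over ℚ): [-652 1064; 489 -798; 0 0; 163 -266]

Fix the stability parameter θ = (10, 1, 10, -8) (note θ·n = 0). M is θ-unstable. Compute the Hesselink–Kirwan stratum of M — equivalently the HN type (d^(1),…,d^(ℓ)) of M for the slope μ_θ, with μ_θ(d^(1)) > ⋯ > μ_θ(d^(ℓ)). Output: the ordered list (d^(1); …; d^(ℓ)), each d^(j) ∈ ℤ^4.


Via rank(M_{q-1}∘⋯∘M_p): M ≅ I[1,3], I[2,4], I[4,4]^3.
μ_θ-semistable layers: μ^(1)=10; μ^(2)=11/2; μ^(3)=1; μ^(4)=-8

((0, 0, 1, 0); (1, 1, 0, 0); (0, 1, 1, 1); (0, 0, 0, 3))


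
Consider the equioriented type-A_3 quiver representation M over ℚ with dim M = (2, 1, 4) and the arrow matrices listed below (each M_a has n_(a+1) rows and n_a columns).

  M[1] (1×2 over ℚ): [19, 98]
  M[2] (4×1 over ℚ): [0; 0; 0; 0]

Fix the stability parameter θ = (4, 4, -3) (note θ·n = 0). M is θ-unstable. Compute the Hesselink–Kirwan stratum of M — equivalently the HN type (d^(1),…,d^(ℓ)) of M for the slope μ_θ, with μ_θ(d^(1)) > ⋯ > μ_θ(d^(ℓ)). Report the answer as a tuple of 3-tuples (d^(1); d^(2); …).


Via rank(M_{q-1}∘⋯∘M_p): M ≅ I[1,1], I[1,2], I[3,3]^4.
μ_θ-semistable layers: μ^(1)=4; μ^(2)=-3

((2, 1, 0); (0, 0, 4))


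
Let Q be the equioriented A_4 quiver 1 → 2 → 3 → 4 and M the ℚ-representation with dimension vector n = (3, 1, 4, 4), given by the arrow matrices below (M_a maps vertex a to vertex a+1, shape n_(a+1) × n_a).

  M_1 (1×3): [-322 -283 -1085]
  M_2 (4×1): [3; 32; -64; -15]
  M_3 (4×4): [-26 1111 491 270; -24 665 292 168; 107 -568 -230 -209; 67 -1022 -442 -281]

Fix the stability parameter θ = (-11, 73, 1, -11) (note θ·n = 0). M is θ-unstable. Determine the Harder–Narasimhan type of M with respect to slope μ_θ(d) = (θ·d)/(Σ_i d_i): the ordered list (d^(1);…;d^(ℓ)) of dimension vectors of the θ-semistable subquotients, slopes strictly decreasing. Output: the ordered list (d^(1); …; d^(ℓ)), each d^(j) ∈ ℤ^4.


Via rank(M_{q-1}∘⋯∘M_p): M ≅ I[1,1]^2, I[1,3], I[3,4]^3, I[4,4].
μ_θ-semistable layers: μ^(1)=37; μ^(2)=-5; μ^(3)=-11

((0, 1, 1, 0); (0, 0, 3, 3); (3, 0, 0, 1))


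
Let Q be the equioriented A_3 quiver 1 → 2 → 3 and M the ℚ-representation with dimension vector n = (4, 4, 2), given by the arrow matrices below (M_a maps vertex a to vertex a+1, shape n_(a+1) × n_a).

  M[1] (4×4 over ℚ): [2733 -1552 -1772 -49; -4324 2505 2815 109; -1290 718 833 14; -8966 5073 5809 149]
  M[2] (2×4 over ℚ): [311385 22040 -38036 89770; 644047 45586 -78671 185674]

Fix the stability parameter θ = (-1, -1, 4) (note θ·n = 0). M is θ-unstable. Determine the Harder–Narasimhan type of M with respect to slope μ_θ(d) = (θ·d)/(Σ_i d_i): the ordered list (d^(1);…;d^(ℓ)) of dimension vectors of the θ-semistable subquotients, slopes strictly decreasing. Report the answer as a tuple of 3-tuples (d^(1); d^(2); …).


Barcode: M ≅ I[1,2]^2, I[1,3]^2. HN layers by μ_θ (2 steps, strictly decreasing):
  μ^(1)=4; μ^(2)=-1

((0, 0, 2); (4, 4, 0))


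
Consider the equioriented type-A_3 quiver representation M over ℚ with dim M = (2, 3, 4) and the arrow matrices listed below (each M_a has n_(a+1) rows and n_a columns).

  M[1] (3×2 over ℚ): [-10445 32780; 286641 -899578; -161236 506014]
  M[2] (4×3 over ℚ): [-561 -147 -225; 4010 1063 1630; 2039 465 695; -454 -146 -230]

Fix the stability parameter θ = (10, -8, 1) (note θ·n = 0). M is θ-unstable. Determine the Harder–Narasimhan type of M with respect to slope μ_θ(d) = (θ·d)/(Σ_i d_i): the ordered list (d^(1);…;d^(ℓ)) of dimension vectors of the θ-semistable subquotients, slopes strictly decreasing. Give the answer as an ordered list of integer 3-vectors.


Interval decomposition of M: I[1,2], I[1,3], I[2,3], I[3,3]^2.
HN type (ℓ=2): μ^(1)=1; μ^(2)=-8

((2, 2, 4); (0, 1, 0))


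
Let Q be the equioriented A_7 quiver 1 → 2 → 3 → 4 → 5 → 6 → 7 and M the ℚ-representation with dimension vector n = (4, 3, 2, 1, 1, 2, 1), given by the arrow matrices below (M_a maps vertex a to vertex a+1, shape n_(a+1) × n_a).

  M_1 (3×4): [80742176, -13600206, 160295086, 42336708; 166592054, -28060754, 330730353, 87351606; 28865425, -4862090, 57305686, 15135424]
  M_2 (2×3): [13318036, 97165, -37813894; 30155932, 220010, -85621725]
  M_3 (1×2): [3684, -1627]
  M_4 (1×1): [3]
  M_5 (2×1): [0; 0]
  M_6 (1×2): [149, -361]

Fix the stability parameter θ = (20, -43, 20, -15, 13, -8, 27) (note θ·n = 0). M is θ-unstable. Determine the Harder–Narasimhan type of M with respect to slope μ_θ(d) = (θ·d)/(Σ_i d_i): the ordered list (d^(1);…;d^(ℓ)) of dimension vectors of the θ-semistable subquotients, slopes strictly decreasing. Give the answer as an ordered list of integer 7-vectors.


Via rank(M_{q-1}∘⋯∘M_p): M ≅ I[1,1], I[1,2], I[1,3], I[1,5], I[6,6], I[6,7].
μ_θ-semistable layers: μ^(1)=27; μ^(2)=20; μ^(3)=13; μ^(4)=5/2; μ^(5)=-8; μ^(6)=-23/2

((0, 0, 0, 0, 0, 0, 1); (1, 0, 1, 0, 0, 0, 0); (0, 0, 0, 0, 1, 0, 0); (0, 0, 1, 1, 0, 0, 0); (0, 0, 0, 0, 0, 2, 0); (3, 3, 0, 0, 0, 0, 0))


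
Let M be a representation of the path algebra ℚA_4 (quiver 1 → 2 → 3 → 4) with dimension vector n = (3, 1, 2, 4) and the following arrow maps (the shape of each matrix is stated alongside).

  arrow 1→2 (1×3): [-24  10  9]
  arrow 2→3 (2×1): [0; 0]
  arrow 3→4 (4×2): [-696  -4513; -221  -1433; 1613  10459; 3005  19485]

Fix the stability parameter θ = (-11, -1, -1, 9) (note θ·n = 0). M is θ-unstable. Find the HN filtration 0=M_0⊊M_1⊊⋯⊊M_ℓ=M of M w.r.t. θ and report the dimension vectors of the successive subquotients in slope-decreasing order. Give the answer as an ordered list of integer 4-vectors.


Interval decomposition of M: I[1,1]^2, I[1,2], I[3,4]^2, I[4,4]^2.
HN type (ℓ=3): μ^(1)=9; μ^(2)=-1; μ^(3)=-11

((0, 0, 0, 4); (0, 1, 2, 0); (3, 0, 0, 0))


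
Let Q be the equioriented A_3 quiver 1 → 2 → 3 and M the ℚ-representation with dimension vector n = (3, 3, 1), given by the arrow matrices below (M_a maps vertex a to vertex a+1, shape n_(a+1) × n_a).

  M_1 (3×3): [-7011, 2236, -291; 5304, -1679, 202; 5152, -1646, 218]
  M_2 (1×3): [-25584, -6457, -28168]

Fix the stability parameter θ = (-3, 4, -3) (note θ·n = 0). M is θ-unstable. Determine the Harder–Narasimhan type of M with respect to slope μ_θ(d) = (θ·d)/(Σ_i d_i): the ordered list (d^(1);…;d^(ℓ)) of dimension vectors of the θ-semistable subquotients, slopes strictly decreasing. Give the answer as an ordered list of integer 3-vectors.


Via rank(M_{q-1}∘⋯∘M_p): M ≅ I[1,2]^2, I[1,3].
μ_θ-semistable layers: μ^(1)=4; μ^(2)=1/2; μ^(3)=-3

((0, 2, 0); (0, 1, 1); (3, 0, 0))


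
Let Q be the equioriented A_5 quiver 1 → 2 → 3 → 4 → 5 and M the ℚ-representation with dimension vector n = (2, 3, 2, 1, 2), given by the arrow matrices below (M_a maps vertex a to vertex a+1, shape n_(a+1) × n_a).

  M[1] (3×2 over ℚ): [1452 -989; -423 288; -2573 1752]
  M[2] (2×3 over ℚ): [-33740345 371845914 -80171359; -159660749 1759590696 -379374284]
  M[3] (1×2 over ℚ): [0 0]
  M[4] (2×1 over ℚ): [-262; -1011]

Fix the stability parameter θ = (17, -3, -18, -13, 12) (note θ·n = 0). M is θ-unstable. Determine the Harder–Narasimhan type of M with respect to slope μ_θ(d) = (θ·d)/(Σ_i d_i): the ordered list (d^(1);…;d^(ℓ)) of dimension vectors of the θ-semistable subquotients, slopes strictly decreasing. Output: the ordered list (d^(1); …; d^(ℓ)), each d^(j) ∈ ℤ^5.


Via rank(M_{q-1}∘⋯∘M_p): M ≅ I[1,3]^2, I[2,2], I[4,5], I[5,5].
μ_θ-semistable layers: μ^(1)=12; μ^(2)=-4/3; μ^(3)=-3; μ^(4)=-13

((0, 0, 0, 0, 2); (2, 2, 2, 0, 0); (0, 1, 0, 0, 0); (0, 0, 0, 1, 0))


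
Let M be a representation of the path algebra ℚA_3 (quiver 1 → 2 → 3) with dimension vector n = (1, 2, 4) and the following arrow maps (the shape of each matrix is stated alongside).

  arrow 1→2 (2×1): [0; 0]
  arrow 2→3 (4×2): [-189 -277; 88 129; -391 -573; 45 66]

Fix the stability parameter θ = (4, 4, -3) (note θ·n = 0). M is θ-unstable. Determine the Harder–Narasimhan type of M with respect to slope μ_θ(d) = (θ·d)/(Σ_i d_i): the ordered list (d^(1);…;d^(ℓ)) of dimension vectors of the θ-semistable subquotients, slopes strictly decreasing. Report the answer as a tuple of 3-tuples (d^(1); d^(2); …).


Interval decomposition of M: I[1,1], I[2,3]^2, I[3,3]^2.
HN type (ℓ=3): μ^(1)=4; μ^(2)=1/2; μ^(3)=-3

((1, 0, 0); (0, 2, 2); (0, 0, 2))


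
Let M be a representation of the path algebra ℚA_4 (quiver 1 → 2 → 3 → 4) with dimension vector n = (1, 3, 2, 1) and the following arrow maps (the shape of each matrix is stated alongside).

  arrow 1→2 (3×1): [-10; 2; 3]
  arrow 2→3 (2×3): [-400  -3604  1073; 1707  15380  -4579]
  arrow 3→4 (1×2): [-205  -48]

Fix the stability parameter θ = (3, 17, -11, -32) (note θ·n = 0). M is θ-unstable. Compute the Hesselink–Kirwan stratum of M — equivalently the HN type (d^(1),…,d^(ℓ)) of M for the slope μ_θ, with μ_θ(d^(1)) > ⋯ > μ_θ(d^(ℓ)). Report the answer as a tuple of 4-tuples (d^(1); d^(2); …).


Barcode: M ≅ I[1,4], I[2,2], I[2,3]. HN layers by μ_θ (3 steps, strictly decreasing):
  μ^(1)=17; μ^(2)=3; μ^(3)=-23/4

((0, 1, 0, 0); (0, 1, 1, 0); (1, 1, 1, 1))


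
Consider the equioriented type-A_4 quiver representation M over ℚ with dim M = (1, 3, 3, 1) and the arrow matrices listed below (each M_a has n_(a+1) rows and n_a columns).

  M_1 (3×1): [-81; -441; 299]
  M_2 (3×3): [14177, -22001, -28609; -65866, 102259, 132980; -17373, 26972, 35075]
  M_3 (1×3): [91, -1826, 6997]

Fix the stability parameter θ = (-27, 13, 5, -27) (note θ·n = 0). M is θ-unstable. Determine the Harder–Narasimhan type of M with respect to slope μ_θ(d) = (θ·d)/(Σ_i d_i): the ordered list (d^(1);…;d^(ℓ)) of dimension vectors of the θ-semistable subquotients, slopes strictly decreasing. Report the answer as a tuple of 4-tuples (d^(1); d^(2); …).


Interval decomposition of M: I[1,4], I[2,2], I[2,3], I[3,3].
HN type (ℓ=5): μ^(1)=13; μ^(2)=9; μ^(3)=5; μ^(4)=-3; μ^(5)=-27

((0, 1, 0, 0); (0, 1, 1, 0); (0, 0, 1, 0); (0, 1, 1, 1); (1, 0, 0, 0))


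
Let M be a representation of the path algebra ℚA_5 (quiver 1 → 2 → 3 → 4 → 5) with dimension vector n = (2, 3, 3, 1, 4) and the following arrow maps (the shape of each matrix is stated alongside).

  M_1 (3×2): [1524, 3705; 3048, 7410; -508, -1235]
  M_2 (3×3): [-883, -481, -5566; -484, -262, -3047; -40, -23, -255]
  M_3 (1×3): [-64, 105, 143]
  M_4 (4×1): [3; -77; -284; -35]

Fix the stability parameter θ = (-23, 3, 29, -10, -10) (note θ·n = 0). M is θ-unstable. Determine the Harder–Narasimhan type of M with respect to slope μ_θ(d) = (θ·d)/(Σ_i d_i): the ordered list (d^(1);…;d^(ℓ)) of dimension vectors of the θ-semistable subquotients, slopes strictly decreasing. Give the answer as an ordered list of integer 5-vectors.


Via rank(M_{q-1}∘⋯∘M_p): M ≅ I[1,1], I[1,5], I[2,3]^2, I[5,5]^3.
μ_θ-semistable layers: μ^(1)=29; μ^(2)=3; μ^(3)=-10; μ^(4)=-23

((0, 0, 2, 0, 0); (0, 3, 1, 1, 1); (0, 0, 0, 0, 3); (2, 0, 0, 0, 0))


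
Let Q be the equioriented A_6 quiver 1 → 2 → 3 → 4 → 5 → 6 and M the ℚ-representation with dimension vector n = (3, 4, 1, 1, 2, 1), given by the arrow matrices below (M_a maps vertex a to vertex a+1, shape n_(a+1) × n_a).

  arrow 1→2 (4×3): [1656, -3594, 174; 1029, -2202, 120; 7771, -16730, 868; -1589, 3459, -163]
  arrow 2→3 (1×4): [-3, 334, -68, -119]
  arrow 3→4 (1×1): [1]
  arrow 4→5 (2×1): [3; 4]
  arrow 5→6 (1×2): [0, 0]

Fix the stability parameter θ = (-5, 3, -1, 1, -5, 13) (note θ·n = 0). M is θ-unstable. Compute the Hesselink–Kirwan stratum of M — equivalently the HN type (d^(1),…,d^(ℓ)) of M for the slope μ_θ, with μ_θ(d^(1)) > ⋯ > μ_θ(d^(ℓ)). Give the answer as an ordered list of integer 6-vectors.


Barcode: M ≅ I[1,1], I[1,2], I[1,5], I[2,2]^2, I[5,5], I[6,6]. HN layers by μ_θ (4 steps, strictly decreasing):
  μ^(1)=13; μ^(2)=3; μ^(3)=-1/2; μ^(4)=-5

((0, 0, 0, 0, 0, 1); (0, 3, 0, 0, 0, 0); (0, 1, 1, 1, 1, 0); (3, 0, 0, 0, 1, 0))


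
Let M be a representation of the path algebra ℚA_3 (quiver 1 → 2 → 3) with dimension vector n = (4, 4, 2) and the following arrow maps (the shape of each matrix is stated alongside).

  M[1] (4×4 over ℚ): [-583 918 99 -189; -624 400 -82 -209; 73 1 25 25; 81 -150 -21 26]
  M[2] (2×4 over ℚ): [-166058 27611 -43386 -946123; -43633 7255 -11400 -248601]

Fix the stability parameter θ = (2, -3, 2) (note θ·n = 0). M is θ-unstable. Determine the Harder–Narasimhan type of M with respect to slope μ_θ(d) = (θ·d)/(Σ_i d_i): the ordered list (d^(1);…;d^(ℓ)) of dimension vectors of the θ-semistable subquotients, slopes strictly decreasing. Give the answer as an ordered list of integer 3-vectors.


Interval decomposition of M: I[1,2]^2, I[1,3]^2.
HN type (ℓ=2): μ^(1)=2; μ^(2)=-1/2

((0, 0, 2); (4, 4, 0))


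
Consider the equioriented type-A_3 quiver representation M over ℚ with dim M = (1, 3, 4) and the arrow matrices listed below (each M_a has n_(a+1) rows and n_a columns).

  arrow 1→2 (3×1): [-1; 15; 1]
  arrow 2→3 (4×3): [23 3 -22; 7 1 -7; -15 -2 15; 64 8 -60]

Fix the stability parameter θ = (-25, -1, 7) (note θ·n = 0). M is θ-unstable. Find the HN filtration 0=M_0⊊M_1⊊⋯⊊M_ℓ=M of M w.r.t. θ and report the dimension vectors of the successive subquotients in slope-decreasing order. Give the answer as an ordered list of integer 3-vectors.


Interval decomposition of M: I[1,3], I[2,3]^2, I[3,3].
HN type (ℓ=3): μ^(1)=7; μ^(2)=-1; μ^(3)=-25

((0, 0, 4); (0, 3, 0); (1, 0, 0))


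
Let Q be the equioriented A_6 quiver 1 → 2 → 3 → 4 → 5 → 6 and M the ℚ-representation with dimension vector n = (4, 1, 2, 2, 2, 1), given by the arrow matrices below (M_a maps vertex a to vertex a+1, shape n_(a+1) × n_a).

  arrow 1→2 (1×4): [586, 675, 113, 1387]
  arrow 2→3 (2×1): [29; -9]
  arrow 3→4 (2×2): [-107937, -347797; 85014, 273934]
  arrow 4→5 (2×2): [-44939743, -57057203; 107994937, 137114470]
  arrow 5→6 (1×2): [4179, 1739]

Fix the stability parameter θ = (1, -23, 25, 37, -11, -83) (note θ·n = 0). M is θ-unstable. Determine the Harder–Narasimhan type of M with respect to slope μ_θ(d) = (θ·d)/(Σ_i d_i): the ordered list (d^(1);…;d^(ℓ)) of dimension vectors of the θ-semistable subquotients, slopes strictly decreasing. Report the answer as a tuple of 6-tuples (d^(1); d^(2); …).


Via rank(M_{q-1}∘⋯∘M_p): M ≅ I[1,1]^3, I[1,3], I[3,5], I[4,6].
μ_θ-semistable layers: μ^(1)=25; μ^(2)=17; μ^(3)=1; μ^(4)=-11; μ^(5)=-19

((0, 0, 1, 0, 0, 0); (0, 0, 1, 1, 1, 0); (3, 0, 0, 0, 0, 0); (1, 1, 0, 0, 0, 0); (0, 0, 0, 1, 1, 1))


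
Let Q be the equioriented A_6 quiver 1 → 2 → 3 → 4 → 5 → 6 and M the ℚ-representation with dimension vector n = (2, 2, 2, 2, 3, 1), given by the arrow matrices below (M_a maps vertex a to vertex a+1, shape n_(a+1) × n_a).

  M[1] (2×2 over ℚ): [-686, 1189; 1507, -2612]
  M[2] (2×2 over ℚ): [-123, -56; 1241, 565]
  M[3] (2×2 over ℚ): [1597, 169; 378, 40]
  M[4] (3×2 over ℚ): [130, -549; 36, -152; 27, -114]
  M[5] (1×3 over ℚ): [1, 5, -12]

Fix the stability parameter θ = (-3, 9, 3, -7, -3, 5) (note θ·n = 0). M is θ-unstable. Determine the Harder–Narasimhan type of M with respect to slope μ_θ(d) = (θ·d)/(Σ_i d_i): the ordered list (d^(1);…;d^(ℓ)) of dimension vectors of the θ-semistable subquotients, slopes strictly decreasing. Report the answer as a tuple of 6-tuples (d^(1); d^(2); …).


Barcode: M ≅ I[1,5], I[1,6], I[5,5]. HN layers by μ_θ (3 steps, strictly decreasing):
  μ^(1)=5; μ^(2)=1/2; μ^(3)=-3

((0, 0, 0, 0, 0, 1); (0, 2, 2, 2, 2, 0); (2, 0, 0, 0, 1, 0))


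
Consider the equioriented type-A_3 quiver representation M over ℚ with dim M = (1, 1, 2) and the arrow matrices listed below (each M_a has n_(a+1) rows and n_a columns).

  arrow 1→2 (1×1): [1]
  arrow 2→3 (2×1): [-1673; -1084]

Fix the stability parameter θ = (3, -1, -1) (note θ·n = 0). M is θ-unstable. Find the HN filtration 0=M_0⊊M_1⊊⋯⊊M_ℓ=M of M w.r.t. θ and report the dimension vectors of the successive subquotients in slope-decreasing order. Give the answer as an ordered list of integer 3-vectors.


Barcode: M ≅ I[1,3], I[3,3]. HN layers by μ_θ (2 steps, strictly decreasing):
  μ^(1)=1/3; μ^(2)=-1

((1, 1, 1); (0, 0, 1))


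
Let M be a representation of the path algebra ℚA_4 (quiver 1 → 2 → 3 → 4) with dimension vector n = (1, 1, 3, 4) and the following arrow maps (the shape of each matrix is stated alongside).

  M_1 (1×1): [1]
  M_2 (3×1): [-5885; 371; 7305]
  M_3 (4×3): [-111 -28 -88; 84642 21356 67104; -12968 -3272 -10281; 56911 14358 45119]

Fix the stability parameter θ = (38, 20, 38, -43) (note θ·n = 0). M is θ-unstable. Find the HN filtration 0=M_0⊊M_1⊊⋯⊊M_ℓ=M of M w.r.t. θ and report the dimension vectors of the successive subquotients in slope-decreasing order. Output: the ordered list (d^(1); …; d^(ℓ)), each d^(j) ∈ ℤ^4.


Barcode: M ≅ I[1,4], I[3,4]^2, I[4,4]. HN layers by μ_θ (3 steps, strictly decreasing):
  μ^(1)=53/4; μ^(2)=-5/2; μ^(3)=-43

((1, 1, 1, 1); (0, 0, 2, 2); (0, 0, 0, 1))


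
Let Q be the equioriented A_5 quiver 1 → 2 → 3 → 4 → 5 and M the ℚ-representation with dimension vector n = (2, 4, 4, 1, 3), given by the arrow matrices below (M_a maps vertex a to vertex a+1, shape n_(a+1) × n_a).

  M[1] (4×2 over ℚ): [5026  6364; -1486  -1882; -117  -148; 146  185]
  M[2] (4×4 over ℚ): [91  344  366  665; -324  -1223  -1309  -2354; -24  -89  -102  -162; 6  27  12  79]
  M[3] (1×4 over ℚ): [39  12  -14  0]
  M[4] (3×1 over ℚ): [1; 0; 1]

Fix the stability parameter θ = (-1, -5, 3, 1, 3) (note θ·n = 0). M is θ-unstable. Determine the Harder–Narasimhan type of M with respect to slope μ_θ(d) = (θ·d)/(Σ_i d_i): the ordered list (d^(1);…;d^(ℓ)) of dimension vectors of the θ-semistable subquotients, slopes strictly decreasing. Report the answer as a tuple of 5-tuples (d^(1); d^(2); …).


Via rank(M_{q-1}∘⋯∘M_p): M ≅ I[1,3], I[1,5], I[2,3]^2, I[5,5]^2.
μ_θ-semistable layers: μ^(1)=3; μ^(2)=2; μ^(3)=-3; μ^(4)=-5

((0, 0, 3, 0, 3); (0, 0, 1, 1, 0); (2, 2, 0, 0, 0); (0, 2, 0, 0, 0))


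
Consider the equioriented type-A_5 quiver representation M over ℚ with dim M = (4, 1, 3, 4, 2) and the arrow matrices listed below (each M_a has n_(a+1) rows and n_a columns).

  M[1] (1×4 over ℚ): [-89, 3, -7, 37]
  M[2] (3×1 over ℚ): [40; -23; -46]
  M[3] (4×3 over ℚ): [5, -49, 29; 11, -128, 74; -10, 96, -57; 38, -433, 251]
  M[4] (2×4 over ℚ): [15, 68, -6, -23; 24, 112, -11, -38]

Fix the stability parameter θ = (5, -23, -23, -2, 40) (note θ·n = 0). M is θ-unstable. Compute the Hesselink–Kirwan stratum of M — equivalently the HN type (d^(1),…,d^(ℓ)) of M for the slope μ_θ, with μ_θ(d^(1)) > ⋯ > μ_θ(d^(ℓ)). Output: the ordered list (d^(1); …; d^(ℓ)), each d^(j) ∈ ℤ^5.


Barcode: M ≅ I[1,1]^3, I[1,5], I[3,4], I[3,5], I[4,4]. HN layers by μ_θ (5 steps, strictly decreasing):
  μ^(1)=40; μ^(2)=5; μ^(3)=-2; μ^(4)=-41/3; μ^(5)=-23

((0, 0, 0, 0, 2); (3, 0, 0, 0, 0); (0, 0, 0, 4, 0); (1, 1, 1, 0, 0); (0, 0, 2, 0, 0))


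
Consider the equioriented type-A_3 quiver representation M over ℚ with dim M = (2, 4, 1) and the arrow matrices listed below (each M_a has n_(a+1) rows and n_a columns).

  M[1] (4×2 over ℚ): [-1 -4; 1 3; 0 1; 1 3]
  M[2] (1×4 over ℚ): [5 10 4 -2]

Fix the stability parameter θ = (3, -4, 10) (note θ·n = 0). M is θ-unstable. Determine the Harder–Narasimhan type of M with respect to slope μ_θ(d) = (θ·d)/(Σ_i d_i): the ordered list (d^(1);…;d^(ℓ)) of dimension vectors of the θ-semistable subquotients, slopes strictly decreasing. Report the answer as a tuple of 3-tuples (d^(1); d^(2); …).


Barcode: M ≅ I[1,2], I[1,3], I[2,2]^2. HN layers by μ_θ (3 steps, strictly decreasing):
  μ^(1)=10; μ^(2)=-1/2; μ^(3)=-4

((0, 0, 1); (2, 2, 0); (0, 2, 0))


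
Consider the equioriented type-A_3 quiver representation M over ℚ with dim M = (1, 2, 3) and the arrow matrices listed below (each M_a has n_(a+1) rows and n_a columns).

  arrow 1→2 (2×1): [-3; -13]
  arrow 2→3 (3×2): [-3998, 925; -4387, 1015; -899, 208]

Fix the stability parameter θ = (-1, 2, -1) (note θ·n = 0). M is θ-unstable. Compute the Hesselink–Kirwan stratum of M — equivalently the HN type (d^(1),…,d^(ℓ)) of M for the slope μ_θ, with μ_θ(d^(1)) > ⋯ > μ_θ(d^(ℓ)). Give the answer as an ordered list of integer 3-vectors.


Via rank(M_{q-1}∘⋯∘M_p): M ≅ I[1,3], I[2,3], I[3,3].
μ_θ-semistable layers: μ^(1)=1/2; μ^(2)=-1

((0, 2, 2); (1, 0, 1))


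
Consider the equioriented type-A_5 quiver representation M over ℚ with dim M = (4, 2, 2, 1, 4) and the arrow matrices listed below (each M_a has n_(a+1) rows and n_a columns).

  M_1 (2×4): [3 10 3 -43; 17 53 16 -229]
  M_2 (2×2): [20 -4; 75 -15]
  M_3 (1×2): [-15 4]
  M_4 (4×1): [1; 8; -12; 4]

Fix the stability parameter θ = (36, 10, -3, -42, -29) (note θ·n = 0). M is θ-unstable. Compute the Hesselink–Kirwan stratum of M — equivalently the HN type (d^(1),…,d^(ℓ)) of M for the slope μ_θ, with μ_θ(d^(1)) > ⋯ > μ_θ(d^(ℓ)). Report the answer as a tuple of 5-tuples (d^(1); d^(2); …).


Interval decomposition of M: I[1,1]^2, I[1,2], I[1,3], I[3,5], I[5,5]^3.
HN type (ℓ=5): μ^(1)=36; μ^(2)=23; μ^(3)=43/3; μ^(4)=-74/3; μ^(5)=-29

((2, 0, 0, 0, 0); (1, 1, 0, 0, 0); (1, 1, 1, 0, 0); (0, 0, 1, 1, 1); (0, 0, 0, 0, 3))


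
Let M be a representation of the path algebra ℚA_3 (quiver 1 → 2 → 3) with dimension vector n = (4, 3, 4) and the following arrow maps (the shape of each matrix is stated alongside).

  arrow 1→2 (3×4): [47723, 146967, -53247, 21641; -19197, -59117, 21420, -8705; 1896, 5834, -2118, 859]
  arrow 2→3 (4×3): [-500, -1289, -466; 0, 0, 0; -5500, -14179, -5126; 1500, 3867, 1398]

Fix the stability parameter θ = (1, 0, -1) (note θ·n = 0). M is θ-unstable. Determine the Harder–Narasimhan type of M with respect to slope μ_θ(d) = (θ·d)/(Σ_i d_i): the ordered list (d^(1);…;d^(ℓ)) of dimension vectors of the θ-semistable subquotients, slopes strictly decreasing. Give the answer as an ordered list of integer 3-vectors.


Via rank(M_{q-1}∘⋯∘M_p): M ≅ I[1,1], I[1,2]^2, I[1,3], I[3,3]^3.
μ_θ-semistable layers: μ^(1)=1; μ^(2)=1/2; μ^(3)=0; μ^(4)=-1

((1, 0, 0); (2, 2, 0); (1, 1, 1); (0, 0, 3))


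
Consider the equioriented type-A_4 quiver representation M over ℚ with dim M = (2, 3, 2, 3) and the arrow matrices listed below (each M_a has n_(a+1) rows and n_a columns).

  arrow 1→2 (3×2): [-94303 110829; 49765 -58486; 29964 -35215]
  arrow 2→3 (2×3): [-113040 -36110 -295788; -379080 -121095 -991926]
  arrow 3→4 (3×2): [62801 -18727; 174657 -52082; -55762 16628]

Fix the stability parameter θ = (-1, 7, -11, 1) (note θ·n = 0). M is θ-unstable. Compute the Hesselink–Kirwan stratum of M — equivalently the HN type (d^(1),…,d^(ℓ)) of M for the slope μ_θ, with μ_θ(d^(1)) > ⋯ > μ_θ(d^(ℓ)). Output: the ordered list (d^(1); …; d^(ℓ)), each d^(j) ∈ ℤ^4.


Via rank(M_{q-1}∘⋯∘M_p): M ≅ I[1,2], I[1,4], I[2,2], I[3,4], I[4,4].
μ_θ-semistable layers: μ^(1)=7; μ^(2)=1; μ^(3)=-1; μ^(4)=-5/3; μ^(5)=-11

((0, 2, 0, 0); (0, 0, 0, 3); (1, 0, 0, 0); (1, 1, 1, 0); (0, 0, 1, 0))


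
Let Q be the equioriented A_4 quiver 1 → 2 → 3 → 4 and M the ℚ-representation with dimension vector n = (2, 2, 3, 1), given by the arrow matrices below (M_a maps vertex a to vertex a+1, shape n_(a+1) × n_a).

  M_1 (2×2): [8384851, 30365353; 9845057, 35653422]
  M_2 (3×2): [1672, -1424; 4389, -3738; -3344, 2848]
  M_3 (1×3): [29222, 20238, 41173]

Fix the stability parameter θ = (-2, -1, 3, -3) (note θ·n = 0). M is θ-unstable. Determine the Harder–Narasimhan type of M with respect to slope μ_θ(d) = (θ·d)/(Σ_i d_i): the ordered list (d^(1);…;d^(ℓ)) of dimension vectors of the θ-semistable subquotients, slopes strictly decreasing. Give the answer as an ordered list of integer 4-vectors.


Interval decomposition of M: I[1,2], I[1,4], I[3,3]^2.
HN type (ℓ=4): μ^(1)=3; μ^(2)=0; μ^(3)=-1; μ^(4)=-2

((0, 0, 2, 0); (0, 0, 1, 1); (0, 2, 0, 0); (2, 0, 0, 0))


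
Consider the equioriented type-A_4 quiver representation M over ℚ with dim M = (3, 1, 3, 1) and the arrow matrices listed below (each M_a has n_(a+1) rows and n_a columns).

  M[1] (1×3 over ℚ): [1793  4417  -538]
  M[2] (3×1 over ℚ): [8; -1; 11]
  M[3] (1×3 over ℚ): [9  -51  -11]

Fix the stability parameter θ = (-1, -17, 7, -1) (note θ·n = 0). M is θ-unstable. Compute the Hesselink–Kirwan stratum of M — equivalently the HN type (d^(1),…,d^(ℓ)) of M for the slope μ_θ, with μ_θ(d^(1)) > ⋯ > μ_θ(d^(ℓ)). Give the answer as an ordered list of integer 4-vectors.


Interval decomposition of M: I[1,1]^2, I[1,4], I[3,3]^2.
HN type (ℓ=4): μ^(1)=7; μ^(2)=3; μ^(3)=-1; μ^(4)=-9

((0, 0, 2, 0); (0, 0, 1, 1); (2, 0, 0, 0); (1, 1, 0, 0))


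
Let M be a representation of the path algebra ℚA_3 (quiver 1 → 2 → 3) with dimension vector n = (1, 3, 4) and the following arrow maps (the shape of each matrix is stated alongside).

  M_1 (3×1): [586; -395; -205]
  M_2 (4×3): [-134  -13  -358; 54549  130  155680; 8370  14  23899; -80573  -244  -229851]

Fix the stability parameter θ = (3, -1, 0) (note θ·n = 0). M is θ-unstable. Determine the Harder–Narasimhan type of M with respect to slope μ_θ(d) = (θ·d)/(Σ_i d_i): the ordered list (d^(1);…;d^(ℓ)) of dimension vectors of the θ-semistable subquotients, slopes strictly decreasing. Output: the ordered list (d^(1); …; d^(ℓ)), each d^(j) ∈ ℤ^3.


Interval decomposition of M: I[1,3], I[2,3]^2, I[3,3].
HN type (ℓ=3): μ^(1)=2/3; μ^(2)=0; μ^(3)=-1

((1, 1, 1); (0, 0, 3); (0, 2, 0))


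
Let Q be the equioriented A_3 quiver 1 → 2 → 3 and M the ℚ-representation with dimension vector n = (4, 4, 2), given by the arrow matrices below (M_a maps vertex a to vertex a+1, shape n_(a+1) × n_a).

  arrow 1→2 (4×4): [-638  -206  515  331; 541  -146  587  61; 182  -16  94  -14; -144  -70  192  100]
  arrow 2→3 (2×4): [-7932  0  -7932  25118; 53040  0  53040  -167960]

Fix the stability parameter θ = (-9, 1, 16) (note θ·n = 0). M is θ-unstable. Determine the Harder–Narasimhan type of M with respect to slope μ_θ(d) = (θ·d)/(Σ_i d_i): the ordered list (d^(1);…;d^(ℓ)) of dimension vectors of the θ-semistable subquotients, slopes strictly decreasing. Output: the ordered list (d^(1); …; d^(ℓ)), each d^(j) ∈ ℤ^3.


Barcode: M ≅ I[1,1], I[1,2]^2, I[1,3], I[2,2], I[3,3]. HN layers by μ_θ (3 steps, strictly decreasing):
  μ^(1)=16; μ^(2)=1; μ^(3)=-9

((0, 0, 2); (0, 4, 0); (4, 0, 0))


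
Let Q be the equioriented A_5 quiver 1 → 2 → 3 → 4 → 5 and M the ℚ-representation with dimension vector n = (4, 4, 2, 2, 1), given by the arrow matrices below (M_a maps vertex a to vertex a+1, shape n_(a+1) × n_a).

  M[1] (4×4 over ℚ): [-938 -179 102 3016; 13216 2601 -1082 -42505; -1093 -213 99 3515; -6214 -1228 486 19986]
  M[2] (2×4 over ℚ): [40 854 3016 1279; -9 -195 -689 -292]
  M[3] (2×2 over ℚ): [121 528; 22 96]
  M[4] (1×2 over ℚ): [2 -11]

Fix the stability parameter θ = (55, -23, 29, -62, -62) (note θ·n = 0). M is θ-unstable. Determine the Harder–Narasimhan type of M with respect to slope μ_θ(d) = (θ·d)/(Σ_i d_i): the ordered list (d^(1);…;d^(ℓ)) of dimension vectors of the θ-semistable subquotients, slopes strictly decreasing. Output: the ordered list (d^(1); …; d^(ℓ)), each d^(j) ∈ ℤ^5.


Barcode: M ≅ I[1,2]^2, I[1,3], I[1,4], I[4,5]. HN layers by μ_θ (4 steps, strictly decreasing):
  μ^(1)=29; μ^(2)=16; μ^(3)=-1/4; μ^(4)=-62

((0, 0, 1, 0, 0); (3, 3, 0, 0, 0); (1, 1, 1, 1, 0); (0, 0, 0, 1, 1))


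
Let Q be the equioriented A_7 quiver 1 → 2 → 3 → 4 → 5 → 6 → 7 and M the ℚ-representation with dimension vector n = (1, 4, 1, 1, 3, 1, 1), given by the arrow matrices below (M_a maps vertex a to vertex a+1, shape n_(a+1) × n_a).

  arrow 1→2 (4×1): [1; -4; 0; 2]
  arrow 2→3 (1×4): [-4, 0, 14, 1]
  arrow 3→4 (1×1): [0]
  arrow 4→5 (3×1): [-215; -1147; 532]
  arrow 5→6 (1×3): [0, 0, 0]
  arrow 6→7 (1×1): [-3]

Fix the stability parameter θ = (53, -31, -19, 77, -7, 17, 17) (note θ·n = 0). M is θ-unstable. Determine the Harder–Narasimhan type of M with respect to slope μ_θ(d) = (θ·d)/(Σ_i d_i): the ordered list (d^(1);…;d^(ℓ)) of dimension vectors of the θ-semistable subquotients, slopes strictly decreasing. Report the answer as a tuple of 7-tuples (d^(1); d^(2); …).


Barcode: M ≅ I[1,3], I[2,2]^3, I[4,5], I[5,5]^2, I[6,7]. HN layers by μ_θ (5 steps, strictly decreasing):
  μ^(1)=35; μ^(2)=17; μ^(3)=1; μ^(4)=-7; μ^(5)=-31

((0, 0, 0, 1, 1, 0, 0); (0, 0, 0, 0, 0, 1, 1); (1, 1, 1, 0, 0, 0, 0); (0, 0, 0, 0, 2, 0, 0); (0, 3, 0, 0, 0, 0, 0))


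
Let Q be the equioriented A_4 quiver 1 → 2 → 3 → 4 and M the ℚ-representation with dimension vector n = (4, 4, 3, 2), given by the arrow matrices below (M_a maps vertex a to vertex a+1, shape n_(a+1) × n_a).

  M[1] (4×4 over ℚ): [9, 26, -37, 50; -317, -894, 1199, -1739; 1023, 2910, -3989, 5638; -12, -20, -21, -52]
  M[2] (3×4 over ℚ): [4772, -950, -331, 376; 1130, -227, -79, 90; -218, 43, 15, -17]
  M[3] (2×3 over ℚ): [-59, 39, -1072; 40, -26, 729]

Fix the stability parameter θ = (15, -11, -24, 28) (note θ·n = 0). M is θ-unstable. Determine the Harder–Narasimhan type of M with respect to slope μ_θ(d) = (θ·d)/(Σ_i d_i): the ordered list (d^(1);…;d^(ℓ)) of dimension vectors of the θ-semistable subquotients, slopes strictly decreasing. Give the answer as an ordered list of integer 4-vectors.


Barcode: M ≅ I[1,2], I[1,3], I[1,4]^2. HN layers by μ_θ (3 steps, strictly decreasing):
  μ^(1)=28; μ^(2)=2; μ^(3)=-20/3

((0, 0, 0, 2); (1, 1, 0, 0); (3, 3, 3, 0))


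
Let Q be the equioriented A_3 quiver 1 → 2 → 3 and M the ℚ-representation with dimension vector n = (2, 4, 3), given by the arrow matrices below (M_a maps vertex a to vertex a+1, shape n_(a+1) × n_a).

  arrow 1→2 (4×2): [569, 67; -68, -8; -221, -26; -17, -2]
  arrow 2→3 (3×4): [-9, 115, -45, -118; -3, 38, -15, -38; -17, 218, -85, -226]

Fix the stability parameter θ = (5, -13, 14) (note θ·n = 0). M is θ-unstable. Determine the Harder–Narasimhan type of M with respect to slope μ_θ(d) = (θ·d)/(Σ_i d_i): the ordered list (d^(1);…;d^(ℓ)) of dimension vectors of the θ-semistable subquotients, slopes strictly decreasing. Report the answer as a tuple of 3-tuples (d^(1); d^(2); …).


Interval decomposition of M: I[1,2], I[1,3], I[2,2], I[2,3], I[3,3].
HN type (ℓ=3): μ^(1)=14; μ^(2)=-4; μ^(3)=-13

((0, 0, 3); (2, 2, 0); (0, 2, 0))


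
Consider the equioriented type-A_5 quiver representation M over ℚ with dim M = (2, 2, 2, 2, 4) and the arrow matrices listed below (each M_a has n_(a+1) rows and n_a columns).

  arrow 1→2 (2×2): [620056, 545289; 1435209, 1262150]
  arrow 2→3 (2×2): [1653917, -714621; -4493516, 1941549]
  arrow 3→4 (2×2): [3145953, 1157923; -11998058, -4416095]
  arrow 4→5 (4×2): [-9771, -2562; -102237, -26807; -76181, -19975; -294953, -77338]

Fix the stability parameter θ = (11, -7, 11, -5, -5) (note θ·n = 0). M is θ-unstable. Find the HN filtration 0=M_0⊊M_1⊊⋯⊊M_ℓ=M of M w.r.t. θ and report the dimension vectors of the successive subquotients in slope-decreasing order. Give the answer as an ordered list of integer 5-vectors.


Via rank(M_{q-1}∘⋯∘M_p): M ≅ I[1,5]^2, I[5,5]^2.
μ_θ-semistable layers: μ^(1)=1; μ^(2)=-5

((2, 2, 2, 2, 2); (0, 0, 0, 0, 2))
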